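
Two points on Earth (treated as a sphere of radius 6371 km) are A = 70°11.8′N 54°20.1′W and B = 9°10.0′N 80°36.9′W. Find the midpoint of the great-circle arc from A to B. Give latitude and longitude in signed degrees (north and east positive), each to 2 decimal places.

40.25°, -73.99°

Central angle δ = 1.1043 rad. Interpolating on the sphere with fraction f = 0.5:
P = [sin((1−f)δ)·A + sin(fδ)·B] / sin δ = 0.5873·A + 0.5873·B in Cartesian coordinates,
giving P = (0.2105, -0.7336, 0.6461), i.e. latitude 40.25°, longitude -73.99°.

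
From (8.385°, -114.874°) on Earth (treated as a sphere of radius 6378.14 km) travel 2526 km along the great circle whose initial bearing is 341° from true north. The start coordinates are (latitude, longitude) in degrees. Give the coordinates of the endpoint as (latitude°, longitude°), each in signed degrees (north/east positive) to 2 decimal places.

29.70°, -123.19°

Angular distance δ = d/R = 2526/6378.14 = 0.39604 rad; initial bearing θ = 5.9516 rad.
sin φ₂ = sin φ₁ cos δ + cos φ₁ sin δ cos θ = (0.1458)(0.9226) + (0.9893)(0.3858)(0.9455) = 0.4954, so φ₂ = 29.70°.
Δλ = atan2(sin θ sin δ cos φ₁, cos δ − sin φ₁ sin φ₂) = atan2(-0.1243, 0.8504) = -8.313°.
λ₂ = -114.874° − 8.313° = -123.19°.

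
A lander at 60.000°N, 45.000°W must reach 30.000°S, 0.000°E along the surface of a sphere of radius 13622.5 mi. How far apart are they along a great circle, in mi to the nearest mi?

23131 mi

With latitudes φ₁ = 60.000°, φ₂ = -30.000° and longitude difference Δλ = 45.000°:
Haversine: a = sin²(Δφ/2) + cos φ₁ cos φ₂ sin²(Δλ/2) = 0.5000 + (0.5000)(0.8660)(0.1464) = 0.56341.
Central angle c = 2·arcsin(√a) = 1.69797 rad.
Distance = R·c = 13622.5 × 1.6980 ≈ 23131 mi.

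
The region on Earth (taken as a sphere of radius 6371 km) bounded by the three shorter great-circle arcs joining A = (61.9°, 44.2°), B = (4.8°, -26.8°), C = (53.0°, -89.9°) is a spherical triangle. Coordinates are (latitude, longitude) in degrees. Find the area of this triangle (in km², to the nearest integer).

30223794 km²

Side lengths (central angles): a = 1.2258, b = 1.0388, c = 1.3422 rad; semiperimeter s = 1.8034.
By l'Huilier's theorem, tan(E/4) = √[tan(s/2) tan((s−a)/2) tan((s−b)/2) tan((s−c)/2)], giving spherical excess E = 0.7446 rad.
Area = E·R² = 0.7446 × (6371)² ≈ 30223794 km².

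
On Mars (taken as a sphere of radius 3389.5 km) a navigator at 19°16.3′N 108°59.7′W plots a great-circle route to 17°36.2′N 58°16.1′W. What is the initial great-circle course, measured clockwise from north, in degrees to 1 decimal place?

83.3°

Δλ = 50.727° = 0.8853 rad.
y = sin Δλ · cos φ₂ = (0.7741)(0.9532) = 0.7379
x = cos φ₁ sin φ₂ − sin φ₁ cos φ₂ cos Δλ = (0.9440)(0.3024) − (0.3300)(0.9532)(0.6330) = 0.0863
θ = atan2(y, x) = 83.33°, so the bearing is 83.3°.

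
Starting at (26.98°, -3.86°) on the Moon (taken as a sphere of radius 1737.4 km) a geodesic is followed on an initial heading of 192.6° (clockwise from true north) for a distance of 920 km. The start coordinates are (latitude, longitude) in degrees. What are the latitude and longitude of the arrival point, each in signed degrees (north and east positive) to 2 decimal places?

Angular distance δ = d/R = 920/1737.4 = 0.52953 rad; initial bearing θ = 3.3615 rad.
sin φ₂ = sin φ₁ cos δ + cos φ₁ sin δ cos θ = (0.4537)(0.8630) + (0.8912)(0.5051)(-0.9759) = -0.0478, so φ₂ = -2.74°.
Δλ = atan2(sin θ sin δ cos φ₁, cos δ − sin φ₁ sin φ₂) = atan2(-0.0982, 0.8847) = -6.334°.
λ₂ = -3.860° − 6.334° = -10.19°.

-2.74°, -10.19°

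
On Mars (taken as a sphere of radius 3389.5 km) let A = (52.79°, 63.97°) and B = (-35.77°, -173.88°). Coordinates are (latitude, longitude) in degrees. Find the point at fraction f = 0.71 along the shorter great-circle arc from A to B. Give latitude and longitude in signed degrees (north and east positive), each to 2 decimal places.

-6.05°, 157.57°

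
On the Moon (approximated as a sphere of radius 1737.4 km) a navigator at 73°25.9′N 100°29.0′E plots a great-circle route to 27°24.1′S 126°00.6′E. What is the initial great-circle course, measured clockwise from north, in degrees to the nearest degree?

157°

Δλ = 25.527° = 0.4455 rad.
y = sin Δλ · cos φ₂ = (0.4309)(0.8878) = 0.3826
x = cos φ₁ sin φ₂ − sin φ₁ cos φ₂ cos Δλ = (0.2852)(-0.4602) − (0.9585)(0.8878)(0.9024) = -0.8991
θ = atan2(y, x) = 156.95°, so the bearing is 157°.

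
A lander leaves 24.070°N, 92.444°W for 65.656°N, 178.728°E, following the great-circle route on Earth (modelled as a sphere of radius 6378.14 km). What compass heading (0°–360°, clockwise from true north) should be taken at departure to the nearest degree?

With φ₁ = 0.4201, φ₂ = 1.1459, Δλ = -1.5503 rad, the forward-azimuth formula gives
θ = atan2( sin Δλ cos φ₂ , cos φ₁ sin φ₂ − sin φ₁ cos φ₂ cos Δλ ) = atan2(-0.4121, 0.8284) = -26.45°.
Adding 360° brings this into [0°, 360°): 334°.

334°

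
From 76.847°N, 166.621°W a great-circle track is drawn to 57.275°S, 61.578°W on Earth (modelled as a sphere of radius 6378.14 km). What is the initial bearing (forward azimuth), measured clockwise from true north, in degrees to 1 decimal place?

Δλ = 105.043° = 1.8333 rad.
y = sin Δλ · cos φ₂ = (0.9657)(0.5406) = 0.5221
x = cos φ₁ sin φ₂ − sin φ₁ cos φ₂ cos Δλ = (0.2276)(-0.8413) − (0.9738)(0.5406)(-0.2595) = -0.0548
θ = atan2(y, x) = 95.99°, so the bearing is 96.0°.

96.0°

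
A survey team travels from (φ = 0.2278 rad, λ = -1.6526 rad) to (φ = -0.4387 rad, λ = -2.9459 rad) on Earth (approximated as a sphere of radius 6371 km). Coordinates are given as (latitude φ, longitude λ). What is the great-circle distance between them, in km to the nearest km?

Let φ₁ = 0.2278 rad, φ₂ = -0.4387 rad, and Δλ = -1.2933 rad.
cos c = sin φ₁ sin φ₂ + cos φ₁ cos φ₂ cos Δλ = (0.2258)(-0.4248) + (0.9742)(0.9053)(0.2739) = 0.14567,
so c = arccos(0.14567) = 1.42460 rad.
Distance = R·c = 6371 × 1.4246 ≈ 9076 km.

9076 km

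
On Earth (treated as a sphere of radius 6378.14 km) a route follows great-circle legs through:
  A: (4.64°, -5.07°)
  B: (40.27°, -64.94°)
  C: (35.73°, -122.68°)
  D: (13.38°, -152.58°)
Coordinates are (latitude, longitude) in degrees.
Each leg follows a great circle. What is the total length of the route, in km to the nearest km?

Leg A→B: central angle 1.1218 rad, distance 7155.2 km.
Leg B→C: central angle 0.7840 rad, distance 5000.6 km.
Leg C→D: central angle 0.6098 rad, distance 3889.4 km.
Total: 7155.2 + 5000.6 + 3889.4 ≈ 16045 km.

16045 km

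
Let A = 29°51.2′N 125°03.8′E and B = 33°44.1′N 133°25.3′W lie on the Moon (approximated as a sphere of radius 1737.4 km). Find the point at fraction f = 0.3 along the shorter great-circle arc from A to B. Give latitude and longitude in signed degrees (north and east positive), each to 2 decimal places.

Central angle δ = 1.4379 rad. Interpolating on the sphere with fraction f = 0.3:
P = [sin((1−f)δ)·A + sin(fδ)·B] / sin δ = 0.8525·A + 0.4218·B in Cartesian coordinates,
giving P = (-0.6659, 0.3504, 0.6586), i.e. latitude 41.20°, longitude 152.25°.

41.20°, 152.25°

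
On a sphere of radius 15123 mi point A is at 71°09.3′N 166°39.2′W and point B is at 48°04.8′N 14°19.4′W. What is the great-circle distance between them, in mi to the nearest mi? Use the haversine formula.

15607 mi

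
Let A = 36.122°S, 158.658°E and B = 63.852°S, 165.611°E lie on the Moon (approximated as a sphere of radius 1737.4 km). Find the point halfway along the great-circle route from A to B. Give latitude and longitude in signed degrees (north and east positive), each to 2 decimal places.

-50.03°, 161.11°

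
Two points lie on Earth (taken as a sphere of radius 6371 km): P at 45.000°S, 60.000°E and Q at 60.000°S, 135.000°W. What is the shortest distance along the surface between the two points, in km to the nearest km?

In radians: φ₁ = -0.7854, φ₂ = -1.0472, Δλ = 165.000° = 2.8798 rad.
cos c = sin φ₁ sin φ₂ + cos φ₁ cos φ₂ cos Δλ = (-0.7071)(-0.8660) + (0.7071)(0.5000)(-0.9659) = 0.27087,
so c = arccos(0.27087) = 1.29650 rad.
Distance = R·c = 6371 × 1.2965 ≈ 8260 km.

8260 km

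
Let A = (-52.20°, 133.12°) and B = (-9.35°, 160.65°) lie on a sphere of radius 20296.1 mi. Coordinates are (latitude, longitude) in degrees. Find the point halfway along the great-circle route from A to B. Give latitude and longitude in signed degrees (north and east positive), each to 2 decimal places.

Central angle δ = 0.8438 rad. Interpolating on the sphere with fraction f = 0.5:
P = [sin((1−f)δ)·A + sin(fδ)·B] / sin δ = 0.5481·A + 0.5481·B in Cartesian coordinates,
giving P = (-0.7398, 0.4244, -0.5221), i.e. latitude -31.47°, longitude 150.16°.

-31.47°, 150.16°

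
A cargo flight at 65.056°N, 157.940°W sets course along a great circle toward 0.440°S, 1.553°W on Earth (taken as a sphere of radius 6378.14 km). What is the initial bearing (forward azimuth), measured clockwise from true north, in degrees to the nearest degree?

With φ₁ = 1.1354, φ₂ = -0.0077, Δλ = 2.7295 rad, the forward-azimuth formula gives
θ = atan2( sin Δλ cos φ₂ , cos φ₁ sin φ₂ − sin φ₁ cos φ₂ cos Δλ ) = atan2(0.4005, 0.8275) = 25.83°.
So the initial bearing is 26°.

26°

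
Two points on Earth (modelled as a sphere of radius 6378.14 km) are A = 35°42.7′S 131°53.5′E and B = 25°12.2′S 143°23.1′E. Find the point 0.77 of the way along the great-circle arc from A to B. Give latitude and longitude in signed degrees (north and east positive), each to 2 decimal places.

-27.70°, 140.95°

The central angle between A and B is δ = 0.2517 rad.
With f = 0.77, the slerp weights are sin((1−f)δ)/sin δ = 0.2323 and sin(fδ)/sin δ = 0.7733.
Weighted sum of the unit vectors: (0.2323)·(-0.5422,0.6044,-0.5837) + (0.7733)·(-0.7262,0.5397,-0.4258) = (-0.6876, 0.5578, -0.4649).
Converting back: φ = atan2(z, √(x²+y²)) = -27.70°, λ = atan2(y, x) = 140.95°.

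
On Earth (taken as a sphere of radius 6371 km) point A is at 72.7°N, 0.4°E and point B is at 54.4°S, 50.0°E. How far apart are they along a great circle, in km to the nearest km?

14635 km

In radians: φ₁ = 1.2689, φ₂ = -0.9495, Δλ = 49.600° = 0.8657 rad.
Haversine: a = sin²(Δφ/2) + cos φ₁ cos φ₂ sin²(Δλ/2) = 0.8016 + (0.2974)(0.5821)(0.1759) = 0.83206.
Central angle c = 2·arcsin(√a) = 2.29711 rad.
Distance = R·c = 6371 × 2.2971 ≈ 14635 km.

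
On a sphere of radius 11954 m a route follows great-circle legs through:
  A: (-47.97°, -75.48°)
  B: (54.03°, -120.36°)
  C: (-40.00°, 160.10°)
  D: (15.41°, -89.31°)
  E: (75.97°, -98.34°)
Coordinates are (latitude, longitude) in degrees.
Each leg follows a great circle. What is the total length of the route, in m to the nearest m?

Leg A→B: central angle 1.8992 rad, distance 22702.8 m.
Leg B→C: central angle 2.0248 rad, distance 24204.1 m.
Leg C→D: central angle 2.0159 rad, distance 24097.7 m.
Leg D→E: central angle 1.0603 rad, distance 12674.8 m.
Total: 22702.8 + 24204.1 + 24097.7 + 12674.8 ≈ 83679 m.

83679 m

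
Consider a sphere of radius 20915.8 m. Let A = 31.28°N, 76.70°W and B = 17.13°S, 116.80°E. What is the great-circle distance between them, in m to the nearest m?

In radians: φ₁ = 0.5459, φ₂ = -0.2990, Δλ = -166.500° = -2.9060 rad.
cos c = sin φ₁ sin φ₂ + cos φ₁ cos φ₂ cos Δλ = (0.5192)(-0.2945) + (0.8546)(0.9556)(-0.9724) = -0.94709,
so c = arccos(-0.94709) = 2.81485 rad.
Distance = R·c = 20915.8 × 2.8148 ≈ 58875 m.

58875 m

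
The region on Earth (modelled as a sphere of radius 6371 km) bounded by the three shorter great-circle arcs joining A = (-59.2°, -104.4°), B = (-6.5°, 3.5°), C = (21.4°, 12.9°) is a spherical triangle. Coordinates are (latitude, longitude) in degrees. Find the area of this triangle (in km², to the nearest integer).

6002283 km²

Side lengths (central angles): a = 0.5129, b = 2.1318, c = 1.6300 rad; semiperimeter s = 2.1373.
By l'Huilier's theorem, tan(E/4) = √[tan(s/2) tan((s−a)/2) tan((s−b)/2) tan((s−c)/2)], giving spherical excess E = 0.1479 rad.
Area = E·R² = 0.1479 × (6371)² ≈ 6002283 km².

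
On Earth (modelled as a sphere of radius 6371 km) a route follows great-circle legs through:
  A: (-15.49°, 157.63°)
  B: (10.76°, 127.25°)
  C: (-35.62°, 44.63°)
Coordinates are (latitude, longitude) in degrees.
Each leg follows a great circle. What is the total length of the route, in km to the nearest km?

14486 km

Leg A→B: central angle 0.6968 rad, distance 4439.5 km.
Leg B→C: central angle 1.5769 rad, distance 10046.7 km.
Total: 4439.5 + 10046.7 ≈ 14486 km.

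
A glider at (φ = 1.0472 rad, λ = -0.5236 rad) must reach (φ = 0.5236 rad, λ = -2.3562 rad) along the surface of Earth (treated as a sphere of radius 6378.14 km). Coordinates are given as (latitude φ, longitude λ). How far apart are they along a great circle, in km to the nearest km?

7935 km

With latitudes φ₁ = 60.000°, φ₂ = 30.000° and longitude difference Δλ = -105.000°:
cos c = sin φ₁ sin φ₂ + cos φ₁ cos φ₂ cos Δλ = (0.8660)(0.5000) + (0.5000)(0.8660)(-0.2588) = 0.32094,
so c = arccos(0.32094) = 1.24407 rad.
Distance = R·c = 6378.14 × 1.2441 ≈ 7935 km.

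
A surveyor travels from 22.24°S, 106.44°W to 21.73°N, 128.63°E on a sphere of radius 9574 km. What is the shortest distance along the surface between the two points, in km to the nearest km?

21594 km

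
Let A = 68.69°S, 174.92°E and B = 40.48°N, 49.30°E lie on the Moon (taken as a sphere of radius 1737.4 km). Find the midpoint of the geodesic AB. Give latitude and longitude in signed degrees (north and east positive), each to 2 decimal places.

-24.37°, 77.59°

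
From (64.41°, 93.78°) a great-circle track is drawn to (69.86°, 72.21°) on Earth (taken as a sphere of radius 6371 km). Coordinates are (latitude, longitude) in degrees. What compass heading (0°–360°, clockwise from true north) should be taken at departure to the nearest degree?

With φ₁ = 1.1242, φ₂ = 1.2193, Δλ = -0.3765 rad, the forward-azimuth formula gives
θ = atan2( sin Δλ cos φ₂ , cos φ₁ sin φ₂ − sin φ₁ cos φ₂ cos Δλ ) = atan2(-0.1266, 0.1167) = -47.32°.
Adding 360° brings this into [0°, 360°): 313°.

313°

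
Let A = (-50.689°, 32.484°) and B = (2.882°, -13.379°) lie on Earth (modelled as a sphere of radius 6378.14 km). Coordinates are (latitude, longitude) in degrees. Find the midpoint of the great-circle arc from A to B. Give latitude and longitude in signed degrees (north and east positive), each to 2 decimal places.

Central angle δ = 1.1574 rad. Interpolating on the sphere with fraction f = 0.5:
P = [sin((1−f)δ)·A + sin(fδ)·B] / sin δ = 0.5972·A + 0.5972·B in Cartesian coordinates,
giving P = (0.8995, 0.0652, -0.4321), i.e. latitude -25.60°, longitude 4.15°.

-25.60°, 4.15°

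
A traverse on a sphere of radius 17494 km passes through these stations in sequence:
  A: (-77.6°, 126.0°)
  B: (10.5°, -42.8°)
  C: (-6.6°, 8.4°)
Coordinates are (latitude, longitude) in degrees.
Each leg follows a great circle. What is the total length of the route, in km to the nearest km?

Leg A→B: central angle 1.9661 rad, distance 34395.2 km.
Leg B→C: central angle 0.9384 rad, distance 16416.3 km.
Total: 34395.2 + 16416.3 ≈ 50812 km.

50812 km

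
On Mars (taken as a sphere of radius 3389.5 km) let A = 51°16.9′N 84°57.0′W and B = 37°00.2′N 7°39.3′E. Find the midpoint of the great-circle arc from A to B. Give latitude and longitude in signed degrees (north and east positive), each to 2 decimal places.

The central angle between A and B is δ = 1.1075 rad.
With f = 0.5, the slerp weights are sin((1−f)δ)/sin δ = 0.5879 and sin(fδ)/sin δ = 0.5879.
Weighted sum of the unit vectors: (0.5879)·(0.0551,-0.6231,0.7802) + (0.5879)·(0.7915,0.1064,0.6019) = (0.4976, -0.3037, 0.8125).
Converting back: φ = atan2(z, √(x²+y²)) = 54.34°, λ = atan2(y, x) = -31.40°.

54.34°, -31.40°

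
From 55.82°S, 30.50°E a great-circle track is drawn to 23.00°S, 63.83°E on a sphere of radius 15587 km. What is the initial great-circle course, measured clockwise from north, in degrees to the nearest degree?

51°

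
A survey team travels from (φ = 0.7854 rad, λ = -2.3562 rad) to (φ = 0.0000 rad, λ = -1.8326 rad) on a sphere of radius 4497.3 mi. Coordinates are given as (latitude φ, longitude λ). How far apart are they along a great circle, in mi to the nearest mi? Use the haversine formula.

4100 mi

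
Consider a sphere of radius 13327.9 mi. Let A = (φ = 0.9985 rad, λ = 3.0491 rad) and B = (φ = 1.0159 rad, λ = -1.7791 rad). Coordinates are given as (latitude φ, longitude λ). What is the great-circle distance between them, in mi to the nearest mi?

9683 mi

Let φ₁ = 0.9985 rad, φ₂ = 1.0159 rad, and Δλ = 1.4550 rad.
Haversine: a = sin²(Δφ/2) + cos φ₁ cos φ₂ sin²(Δλ/2) = 0.0001 + (0.5416)(0.5269)(0.4422) = 0.12625.
Central angle c = 2·arcsin(√a) = 0.72652 rad.
Distance = R·c = 13327.9 × 0.7265 ≈ 9683 mi.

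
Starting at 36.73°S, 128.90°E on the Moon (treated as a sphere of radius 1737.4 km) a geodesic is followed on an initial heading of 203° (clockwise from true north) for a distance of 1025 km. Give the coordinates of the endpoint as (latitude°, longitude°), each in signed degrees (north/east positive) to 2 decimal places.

-65.15°, 97.76°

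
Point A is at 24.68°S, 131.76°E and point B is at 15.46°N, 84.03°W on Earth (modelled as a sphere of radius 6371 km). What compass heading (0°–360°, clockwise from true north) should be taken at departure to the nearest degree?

98°

Δλ = 144.210° = 2.5169 rad.
y = sin Δλ · cos φ₂ = (0.5848)(0.9638) = 0.5637
x = cos φ₁ sin φ₂ − sin φ₁ cos φ₂ cos Δλ = (0.9087)(0.2666) − (-0.4175)(0.9638)(-0.8112) = -0.0842
θ = atan2(y, x) = 98.50°, so the bearing is 98°.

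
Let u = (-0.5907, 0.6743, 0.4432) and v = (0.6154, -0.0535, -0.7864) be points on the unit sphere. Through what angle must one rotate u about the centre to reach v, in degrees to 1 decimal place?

138.4°

u·v = -0.7481; |u| = 1.0000, |v| = 1.0000.
cos θ = (u·v)/(|u||v|) = -0.7481, so θ = 138.4°.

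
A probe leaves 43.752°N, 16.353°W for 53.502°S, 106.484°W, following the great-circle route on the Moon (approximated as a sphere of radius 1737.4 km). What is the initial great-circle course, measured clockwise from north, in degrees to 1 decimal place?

225.7°

With φ₁ = 0.7636, φ₂ = -0.9338, Δλ = -1.5731 rad, the forward-azimuth formula gives
θ = atan2( sin Δλ cos φ₂ , cos φ₁ sin φ₂ − sin φ₁ cos φ₂ cos Δλ ) = atan2(-0.5948, -0.5797) = -134.27°.
Adding 360° brings this into [0°, 360°): 225.7°.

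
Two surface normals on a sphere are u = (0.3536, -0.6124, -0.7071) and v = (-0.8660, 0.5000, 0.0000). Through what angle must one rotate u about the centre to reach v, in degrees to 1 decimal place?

127.8°

u·v = -0.6124; |u| = 1.0000, |v| = 1.0000.
cos θ = (u·v)/(|u||v|) = -0.6124, so θ = 127.8°.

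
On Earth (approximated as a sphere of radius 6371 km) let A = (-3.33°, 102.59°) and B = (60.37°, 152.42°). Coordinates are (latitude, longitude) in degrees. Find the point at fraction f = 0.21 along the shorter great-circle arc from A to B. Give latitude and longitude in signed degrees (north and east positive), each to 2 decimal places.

The central angle between A and B is δ = 1.2996 rad.
With f = 0.21, the slerp weights are sin((1−f)δ)/sin δ = 0.8880 and sin(fδ)/sin δ = 0.2798.
Weighted sum of the unit vectors: (0.8880)·(-0.2176,0.9743,-0.0581) + (0.2798)·(-0.4382,0.2289,0.8692) = (-0.3158, 0.9293, 0.1916).
Converting back: φ = atan2(z, √(x²+y²)) = 11.05°, λ = atan2(y, x) = 108.77°.

11.05°, 108.77°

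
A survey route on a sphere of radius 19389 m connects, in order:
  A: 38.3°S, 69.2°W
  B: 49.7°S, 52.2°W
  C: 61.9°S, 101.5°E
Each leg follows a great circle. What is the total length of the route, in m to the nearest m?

Leg A→B: central angle 0.2905 rad, distance 5633.1 m.
Leg B→C: central angle 1.1597 rad, distance 22484.5 m.
Total: 5633.1 + 22484.5 ≈ 28118 m.

28118 m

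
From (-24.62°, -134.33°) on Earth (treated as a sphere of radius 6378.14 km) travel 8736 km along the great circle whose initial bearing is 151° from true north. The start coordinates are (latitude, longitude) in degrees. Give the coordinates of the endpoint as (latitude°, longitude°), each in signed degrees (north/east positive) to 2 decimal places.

Angular distance δ = d/R = 8736/6378.14 = 1.36968 rad; initial bearing θ = 2.6354 rad.
sin φ₂ = sin φ₁ cos δ + cos φ₁ sin δ cos θ = (-0.4166)(0.1998) + (0.9091)(0.9798)(-0.8746) = -0.8623, so φ₂ = -59.58°.
Δλ = atan2(sin θ sin δ cos φ₁, cos δ − sin φ₁ sin φ₂) = atan2(0.4319, -0.1595) = 110.268°.
λ₂ = -134.330° + 110.268° = -24.06°.

-59.58°, -24.06°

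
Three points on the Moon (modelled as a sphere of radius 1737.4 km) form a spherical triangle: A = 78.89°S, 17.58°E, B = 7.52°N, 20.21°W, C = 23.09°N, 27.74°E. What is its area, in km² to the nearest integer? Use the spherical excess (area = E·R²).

2724391 km²

Side lengths (central angles): a = 0.8471, b = 1.7827, c = 1.5482 rad; semiperimeter s = 2.0890.
By l'Huilier's theorem, tan(E/4) = √[tan(s/2) tan((s−a)/2) tan((s−b)/2) tan((s−c)/2)], giving spherical excess E = 0.9025 rad.
Area = E·R² = 0.9025 × (1737.4)² ≈ 2724391 km².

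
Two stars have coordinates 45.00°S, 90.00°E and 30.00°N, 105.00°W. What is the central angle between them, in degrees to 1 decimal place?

160.9°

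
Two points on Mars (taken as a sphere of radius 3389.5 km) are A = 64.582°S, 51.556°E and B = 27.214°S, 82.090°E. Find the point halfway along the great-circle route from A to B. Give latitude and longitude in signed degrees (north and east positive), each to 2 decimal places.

Central angle δ = 0.7350 rad. Interpolating on the sphere with fraction f = 0.5:
P = [sin((1−f)δ)·A + sin(fδ)·B] / sin δ = 0.5358·A + 0.5358·B in Cartesian coordinates,
giving P = (0.2086, 0.6520, -0.7289), i.e. latitude -46.80°, longitude 72.26°.

-46.80°, 72.26°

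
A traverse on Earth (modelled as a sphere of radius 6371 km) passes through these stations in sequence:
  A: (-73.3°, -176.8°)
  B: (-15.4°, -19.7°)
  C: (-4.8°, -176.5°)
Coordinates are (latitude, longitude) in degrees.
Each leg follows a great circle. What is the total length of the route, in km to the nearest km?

26626 km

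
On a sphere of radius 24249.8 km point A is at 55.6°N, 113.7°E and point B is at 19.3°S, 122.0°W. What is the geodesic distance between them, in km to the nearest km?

52894 km

With latitudes φ₁ = 55.600°, φ₂ = -19.300° and longitude difference Δλ = 124.300°:
Haversine: a = sin²(Δφ/2) + cos φ₁ cos φ₂ sin²(Δλ/2) = 0.3697 + (0.5650)(0.9438)(0.7818) = 0.78660.
Central angle c = 2·arcsin(√a) = 2.18119 rad.
Distance = R·c = 24249.8 × 2.1812 ≈ 52894 km.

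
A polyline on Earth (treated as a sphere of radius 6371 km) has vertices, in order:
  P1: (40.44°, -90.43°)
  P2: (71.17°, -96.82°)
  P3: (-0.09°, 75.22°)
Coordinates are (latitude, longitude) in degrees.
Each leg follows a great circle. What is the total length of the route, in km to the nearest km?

Leg P1→P2: central angle 0.5393 rad, distance 3436.0 km.
Leg P2→P3: central angle 1.8977 rad, distance 12090.4 km.
Total: 3436.0 + 12090.4 ≈ 15526 km.

15526 km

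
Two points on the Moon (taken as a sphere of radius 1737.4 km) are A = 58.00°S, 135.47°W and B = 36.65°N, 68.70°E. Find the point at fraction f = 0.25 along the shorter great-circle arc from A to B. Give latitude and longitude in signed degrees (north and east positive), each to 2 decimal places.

-62.69°, 141.79°

The central angle between A and B is δ = 2.6772 rad.
With f = 0.25, the slerp weights are sin((1−f)δ)/sin δ = 2.0229 and sin(fδ)/sin δ = 1.3853.
Weighted sum of the unit vectors: (2.0229)·(-0.3778,-0.3716,-0.8480) + (1.3853)·(0.2914,0.7475,0.5969) = (-0.3605, 0.2838, -0.8886).
Converting back: φ = atan2(z, √(x²+y²)) = -62.69°, λ = atan2(y, x) = 141.79°.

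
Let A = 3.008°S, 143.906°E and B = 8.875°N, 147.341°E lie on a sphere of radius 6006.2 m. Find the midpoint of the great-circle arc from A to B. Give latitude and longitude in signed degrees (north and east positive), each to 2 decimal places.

The central angle between A and B is δ = 0.2158 rad.
With f = 0.5, the slerp weights are sin((1−f)δ)/sin δ = 0.5029 and sin(fδ)/sin δ = 0.5029.
Weighted sum of the unit vectors: (0.5029)·(-0.8069,0.5883,-0.0525) + (0.5029)·(-0.8318,0.5332,0.1543) = (-0.8242, 0.5640, 0.0512).
Converting back: φ = atan2(z, √(x²+y²)) = 2.93°, λ = atan2(y, x) = 145.61°.

2.93°, 145.61°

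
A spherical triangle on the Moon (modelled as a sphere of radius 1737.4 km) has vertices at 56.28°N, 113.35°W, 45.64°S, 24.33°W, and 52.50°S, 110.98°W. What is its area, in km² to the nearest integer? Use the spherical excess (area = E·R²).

4603330 km²

Side lengths (central angles): a = 0.9371, b = 1.8989, c = 2.1994 rad; semiperimeter s = 2.5177.
By l'Huilier's theorem, tan(E/4) = √[tan(s/2) tan((s−a)/2) tan((s−b)/2) tan((s−c)/2)], giving spherical excess E = 1.5250 rad.
Area = E·R² = 1.5250 × (1737.4)² ≈ 4603330 km².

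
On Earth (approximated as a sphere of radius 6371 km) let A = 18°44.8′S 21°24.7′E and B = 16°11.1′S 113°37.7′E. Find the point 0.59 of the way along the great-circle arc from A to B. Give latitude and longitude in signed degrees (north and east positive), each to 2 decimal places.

The central angle between A and B is δ = 1.5164 rad.
With f = 0.59, the slerp weights are sin((1−f)δ)/sin δ = 0.5833 and sin(fδ)/sin δ = 0.7811.
Weighted sum of the unit vectors: (0.5833)·(0.8816,0.3457,-0.3214) + (0.7811)·(-0.3849,0.8799,-0.2787) = (0.2135, 0.8889, -0.4052).
Converting back: φ = atan2(z, √(x²+y²)) = -23.90°, λ = atan2(y, x) = 76.49°.

-23.90°, 76.49°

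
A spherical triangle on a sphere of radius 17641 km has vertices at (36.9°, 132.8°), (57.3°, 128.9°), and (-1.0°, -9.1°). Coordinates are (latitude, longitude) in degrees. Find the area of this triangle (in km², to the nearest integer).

138121169 km²

Side lengths (central angles): a = 2.0000, b = 2.2649, c = 0.3589 rad; semiperimeter s = 2.3119.
By l'Huilier's theorem, tan(E/4) = √[tan(s/2) tan((s−a)/2) tan((s−b)/2) tan((s−c)/2)], giving spherical excess E = 0.4438 rad.
Area = E·R² = 0.4438 × (17641)² ≈ 138121169 km².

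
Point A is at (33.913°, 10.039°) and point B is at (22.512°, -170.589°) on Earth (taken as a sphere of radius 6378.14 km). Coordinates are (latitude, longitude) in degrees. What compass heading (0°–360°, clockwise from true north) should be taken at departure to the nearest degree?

1°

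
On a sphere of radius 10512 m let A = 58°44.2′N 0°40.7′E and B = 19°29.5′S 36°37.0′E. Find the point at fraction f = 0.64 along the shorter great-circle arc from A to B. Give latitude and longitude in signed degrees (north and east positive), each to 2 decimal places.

9.29°, 27.65°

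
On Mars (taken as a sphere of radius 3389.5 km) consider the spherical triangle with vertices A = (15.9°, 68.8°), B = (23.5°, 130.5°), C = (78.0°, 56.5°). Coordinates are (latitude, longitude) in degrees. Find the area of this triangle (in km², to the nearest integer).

6665476 km²

Side lengths (central angles): a = 1.1123, b = 1.0890, c = 1.0153 rad; semiperimeter s = 1.6083.
By l'Huilier's theorem, tan(E/4) = √[tan(s/2) tan((s−a)/2) tan((s−b)/2) tan((s−c)/2)], giving spherical excess E = 0.5802 rad.
Area = E·R² = 0.5802 × (3389.5)² ≈ 6665476 km².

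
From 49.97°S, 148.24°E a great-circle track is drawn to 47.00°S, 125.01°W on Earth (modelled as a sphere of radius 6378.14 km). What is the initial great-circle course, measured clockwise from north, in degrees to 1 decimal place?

With φ₁ = -0.8721, φ₂ = -0.8203, Δλ = 1.5141 rad, the forward-azimuth formula gives
θ = atan2( sin Δλ cos φ₂ , cos φ₁ sin φ₂ − sin φ₁ cos φ₂ cos Δλ ) = atan2(0.6809, -0.4408) = 122.92°.
So the initial bearing is 122.9°.

122.9°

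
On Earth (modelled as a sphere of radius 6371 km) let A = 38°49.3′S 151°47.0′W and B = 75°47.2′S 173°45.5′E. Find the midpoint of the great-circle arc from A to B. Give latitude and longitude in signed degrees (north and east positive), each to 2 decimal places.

-58.16°, -159.84°

The central angle between A and B is δ = 0.6991 rad.
With f = 0.5, the slerp weights are sin((1−f)δ)/sin δ = 0.5322 and sin(fδ)/sin δ = 0.5322.
Weighted sum of the unit vectors: (0.5322)·(-0.6865,-0.3684,-0.6269) + (0.5322)·(-0.2441,0.0267,-0.9694) = (-0.4952, -0.1818, -0.8495).
Converting back: φ = atan2(z, √(x²+y²)) = -58.16°, λ = atan2(y, x) = -159.84°.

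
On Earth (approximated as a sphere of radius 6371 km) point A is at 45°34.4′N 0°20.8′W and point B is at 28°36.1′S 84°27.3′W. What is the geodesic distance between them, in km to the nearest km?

11808 km

Let φ₁ = 0.7954 rad, φ₂ = -0.4992 rad, and Δλ = -1.4680 rad.
cos c = sin φ₁ sin φ₂ + cos φ₁ cos φ₂ cos Δλ = (0.7141)(-0.4787) + (0.7000)(0.8780)(0.1026) = -0.27879,
so c = arccos(-0.27879) = 1.85333 rad.
Distance = R·c = 6371 × 1.8533 ≈ 11808 km.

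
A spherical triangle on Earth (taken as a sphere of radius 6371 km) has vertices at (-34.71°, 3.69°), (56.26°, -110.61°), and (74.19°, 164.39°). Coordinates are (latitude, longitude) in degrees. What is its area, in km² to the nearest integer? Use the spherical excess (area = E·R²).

62013012 km²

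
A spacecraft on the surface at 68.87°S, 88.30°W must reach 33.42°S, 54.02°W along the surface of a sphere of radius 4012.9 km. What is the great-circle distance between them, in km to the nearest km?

2824 km

With latitudes φ₁ = -68.870°, φ₂ = -33.420° and longitude difference Δλ = 34.280°:
Haversine: a = sin²(Δφ/2) + cos φ₁ cos φ₂ sin²(Δλ/2) = 0.0927 + (0.3605)(0.8347)(0.0869) = 0.11882.
Central angle c = 2·arcsin(√a) = 0.70385 rad.
Distance = R·c = 4012.9 × 0.7038 ≈ 2824 km.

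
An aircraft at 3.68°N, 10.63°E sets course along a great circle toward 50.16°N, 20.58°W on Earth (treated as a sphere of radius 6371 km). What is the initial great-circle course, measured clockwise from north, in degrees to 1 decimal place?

Δλ = -31.210° = -0.5447 rad.
y = sin Δλ · cos φ₂ = (-0.5182)(0.6406) = -0.3320
x = cos φ₁ sin φ₂ − sin φ₁ cos φ₂ cos Δλ = (0.9979)(0.7678) − (0.0642)(0.6406)(0.8553) = 0.7311
θ = atan2(y, x) = -24.42°; adding 360° gives 335.6°.

335.6°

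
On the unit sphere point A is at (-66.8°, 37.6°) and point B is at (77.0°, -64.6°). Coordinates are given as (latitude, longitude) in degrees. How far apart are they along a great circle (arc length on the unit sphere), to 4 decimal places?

2.7246

With latitudes φ₁ = -66.800°, φ₂ = 77.000° and longitude difference Δλ = -102.200°:
cos c = sin φ₁ sin φ₂ + cos φ₁ cos φ₂ cos Δλ = (-0.9191)(0.9744) + (0.3939)(0.2250)(-0.2113) = -0.91431,
so c = arccos(-0.91431) = 2.72459 rad.
On the unit sphere the arc length equals the central angle: 2.7246.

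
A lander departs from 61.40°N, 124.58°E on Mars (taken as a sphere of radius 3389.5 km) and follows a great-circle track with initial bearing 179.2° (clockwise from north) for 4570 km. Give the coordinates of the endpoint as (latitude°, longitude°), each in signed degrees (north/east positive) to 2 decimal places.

-15.85°, 125.39°

Angular distance δ = d/R = 4570/3389.5 = 1.34828 rad; initial bearing θ = 3.1276 rad.
sin φ₂ = sin φ₁ cos δ + cos φ₁ sin δ cos θ = (0.8780)(0.2207) + (0.4787)(0.9753)(-0.9999) = -0.2731, so φ₂ = -15.85°.
Δλ = atan2(sin θ sin δ cos φ₁, cos δ − sin φ₁ sin φ₂) = atan2(0.0065, 0.4605) = 0.811°.
λ₂ = 124.580° + 0.811° = 125.39°.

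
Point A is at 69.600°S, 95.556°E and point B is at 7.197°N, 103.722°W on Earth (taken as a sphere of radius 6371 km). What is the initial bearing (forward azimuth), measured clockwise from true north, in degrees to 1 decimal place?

158.6°

With φ₁ = -1.2147, φ₂ = 0.1256, Δλ = 2.8051 rad, the forward-azimuth formula gives
θ = atan2( sin Δλ cos φ₂ , cos φ₁ sin φ₂ − sin φ₁ cos φ₂ cos Δλ ) = atan2(0.3276, -0.8341) = 158.56°.
So the initial bearing is 158.6°.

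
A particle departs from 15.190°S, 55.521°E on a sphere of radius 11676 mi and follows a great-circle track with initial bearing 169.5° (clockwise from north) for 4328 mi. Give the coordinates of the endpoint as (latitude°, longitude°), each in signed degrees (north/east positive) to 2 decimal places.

Angular distance δ = d/R = 4328/11676 = 0.37067 rad; initial bearing θ = 2.9583 rad.
sin φ₂ = sin φ₁ cos δ + cos φ₁ sin δ cos θ = (-0.2620)(0.9321) + (0.9651)(0.3622)(-0.9833) = -0.5880, so φ₂ = -36.01°.
Δλ = atan2(sin θ sin δ cos φ₁, cos δ − sin φ₁ sin φ₂) = atan2(0.0637, 0.7780) = 4.681°.
λ₂ = 55.521° + 4.681° = 60.20°.

-36.01°, 60.20°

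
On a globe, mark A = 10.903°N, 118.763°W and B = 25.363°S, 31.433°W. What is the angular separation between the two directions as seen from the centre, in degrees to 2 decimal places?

With latitudes φ₁ = 10.903°, φ₂ = -25.363° and longitude difference Δλ = 87.330°:
Haversine: a = sin²(Δφ/2) + cos φ₁ cos φ₂ sin²(Δλ/2) = 0.0969 + (0.9819)(0.9036)(0.4767) = 0.51984.
Central angle c = 2·arcsin(√a) = 1.61049 rad.
So the angular separation is 92.27°.

92.27°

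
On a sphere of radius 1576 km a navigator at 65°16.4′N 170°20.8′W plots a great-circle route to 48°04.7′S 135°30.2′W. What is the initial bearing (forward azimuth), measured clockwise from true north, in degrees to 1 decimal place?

Δλ = 34.843° = 0.6081 rad.
y = sin Δλ · cos φ₂ = (0.5713)(0.6681) = 0.3817
x = cos φ₁ sin φ₂ − sin φ₁ cos φ₂ cos Δλ = (0.4183)(-0.7441) − (0.9083)(0.6681)(0.8207) = -0.8093
θ = atan2(y, x) = 154.75°, so the bearing is 154.7°.

154.7°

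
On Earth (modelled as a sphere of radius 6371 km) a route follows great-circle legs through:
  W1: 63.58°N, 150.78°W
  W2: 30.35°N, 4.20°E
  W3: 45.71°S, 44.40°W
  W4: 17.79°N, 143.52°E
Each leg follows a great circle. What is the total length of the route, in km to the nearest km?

Leg W1→W2: central angle 1.4660 rad, distance 9340.1 km.
Leg W2→W3: central angle 1.5340 rad, distance 9772.9 km.
Leg W3→W4: central angle 2.6409 rad, distance 16825.3 km.
Total: 9340.1 + 9772.9 + 16825.3 ≈ 35938 km.

35938 km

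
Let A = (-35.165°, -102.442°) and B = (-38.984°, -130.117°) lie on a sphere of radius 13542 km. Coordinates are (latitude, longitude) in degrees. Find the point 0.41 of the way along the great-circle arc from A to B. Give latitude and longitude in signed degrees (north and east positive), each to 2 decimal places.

Central angle δ = 0.3895 rad. Interpolating on the sphere with fraction f = 0.41:
P = [sin((1−f)δ)·A + sin(fδ)·B] / sin δ = 0.5999·A + 0.4188·B in Cartesian coordinates,
giving P = (-0.3154, -0.7278, -0.6089), i.e. latitude -37.51°, longitude -113.43°.

-37.51°, -113.43°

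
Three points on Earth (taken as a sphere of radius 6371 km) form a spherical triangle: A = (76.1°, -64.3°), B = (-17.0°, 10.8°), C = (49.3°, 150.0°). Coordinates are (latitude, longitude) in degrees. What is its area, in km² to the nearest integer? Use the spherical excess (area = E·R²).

Side lengths (central angles): a = 2.3374, b = 0.9191, c = 1.7975 rad; semiperimeter s = 2.5270.
By l'Huilier's theorem, tan(E/4) = √[tan(s/2) tan((s−a)/2) tan((s−b)/2) tan((s−c)/2)], giving spherical excess E = 1.3273 rad.
Area = E·R² = 1.3273 × (6371)² ≈ 53874713 km².

53874713 km²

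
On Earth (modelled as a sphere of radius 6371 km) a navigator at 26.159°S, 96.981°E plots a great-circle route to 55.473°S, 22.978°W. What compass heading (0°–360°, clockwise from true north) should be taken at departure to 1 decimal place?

209.6°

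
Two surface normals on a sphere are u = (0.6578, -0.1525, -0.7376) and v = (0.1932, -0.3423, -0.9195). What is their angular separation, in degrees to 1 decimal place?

31.0°

u·v = 0.8575; |u| = 1.0000, |v| = 1.0000.
cos θ = (u·v)/(|u||v|) = 0.8575, so θ = 31.0°.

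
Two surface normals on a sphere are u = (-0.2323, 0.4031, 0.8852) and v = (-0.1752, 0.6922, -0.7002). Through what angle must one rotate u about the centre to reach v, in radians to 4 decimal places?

1.8756 rad

u·v = -0.3001; |u| = 1.0000, |v| = 1.0001.
cos θ = (u·v)/(|u||v|) = -0.3001, so θ = 1.8756 rad.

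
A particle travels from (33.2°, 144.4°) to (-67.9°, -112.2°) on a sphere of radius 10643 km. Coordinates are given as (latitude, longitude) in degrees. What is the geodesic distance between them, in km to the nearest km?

With latitudes φ₁ = 33.200°, φ₂ = -67.900° and longitude difference Δλ = 103.400°:
Haversine: a = sin²(Δφ/2) + cos φ₁ cos φ₂ sin²(Δλ/2) = 0.5963 + (0.8368)(0.3762)(0.6159) = 0.79014.
Central angle c = 2·arcsin(√a) = 2.18988 rad.
Distance = R·c = 10643 × 2.1899 ≈ 23307 km.

23307 km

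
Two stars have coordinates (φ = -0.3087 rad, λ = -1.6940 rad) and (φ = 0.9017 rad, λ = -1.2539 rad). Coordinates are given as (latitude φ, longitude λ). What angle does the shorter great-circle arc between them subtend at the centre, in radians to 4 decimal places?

1.2699 rad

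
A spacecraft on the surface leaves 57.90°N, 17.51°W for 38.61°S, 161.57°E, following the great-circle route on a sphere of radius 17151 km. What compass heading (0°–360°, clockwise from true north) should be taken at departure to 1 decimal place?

Δλ = 179.080° = 3.1255 rad.
y = sin Δλ · cos φ₂ = (0.0161)(0.7814) = 0.0125
x = cos φ₁ sin φ₂ − sin φ₁ cos φ₂ cos Δλ = (0.5314)(-0.6240) − (0.8471)(0.7814)(-0.9999) = 0.3303
θ = atan2(y, x) = 2.18°, so the bearing is 2.2°.

2.2°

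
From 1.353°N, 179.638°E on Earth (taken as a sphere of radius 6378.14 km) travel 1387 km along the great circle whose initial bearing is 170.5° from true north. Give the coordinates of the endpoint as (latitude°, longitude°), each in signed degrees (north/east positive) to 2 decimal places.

Angular distance δ = d/R = 1387/6378.14 = 0.21746 rad; initial bearing θ = 2.9758 rad.
sin φ₂ = sin φ₁ cos δ + cos φ₁ sin δ cos θ = (0.0236)(0.9764) + (0.9997)(0.2158)(-0.9863) = -0.1897, so φ₂ = -10.93°.
Δλ = atan2(sin θ sin δ cos φ₁, cos δ − sin φ₁ sin φ₂) = atan2(0.0356, 0.9809) = 2.078°.
λ₂ = 179.638° + 2.078° = 181.72° → -178.28° after wrapping to (−180°, 180°].

-10.93°, -178.28°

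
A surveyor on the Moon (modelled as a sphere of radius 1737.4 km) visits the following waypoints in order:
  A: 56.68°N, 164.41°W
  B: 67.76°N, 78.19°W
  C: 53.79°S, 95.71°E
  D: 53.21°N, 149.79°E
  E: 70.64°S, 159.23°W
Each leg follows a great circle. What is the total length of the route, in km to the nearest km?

13613 km

Leg A→B: central angle 0.6646 rad, distance 1154.7 km.
Leg B→C: central angle 2.8926 rad, distance 5025.6 km.
Leg C→D: central angle 2.0248 rad, distance 3518.0 km.
Leg D→E: central angle 2.2531 rad, distance 3914.5 km.
Total: 1154.7 + 5025.6 + 3518.0 + 3914.5 ≈ 13613 km.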